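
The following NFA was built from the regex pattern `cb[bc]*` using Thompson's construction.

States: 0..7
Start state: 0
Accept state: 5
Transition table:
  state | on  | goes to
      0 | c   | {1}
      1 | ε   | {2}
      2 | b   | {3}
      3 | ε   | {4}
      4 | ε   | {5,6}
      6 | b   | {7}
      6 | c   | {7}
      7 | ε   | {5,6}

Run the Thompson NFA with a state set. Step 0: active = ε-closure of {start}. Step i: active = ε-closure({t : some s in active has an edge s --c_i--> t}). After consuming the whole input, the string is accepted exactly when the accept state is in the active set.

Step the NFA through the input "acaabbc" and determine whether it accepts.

Answer: REJECT

Derivation:
initial (ε-close {0}): {0}
'a' @ 1: {}  — no active states
rest 'caabbc' ignored (set empty)
end set {} — state 5 not in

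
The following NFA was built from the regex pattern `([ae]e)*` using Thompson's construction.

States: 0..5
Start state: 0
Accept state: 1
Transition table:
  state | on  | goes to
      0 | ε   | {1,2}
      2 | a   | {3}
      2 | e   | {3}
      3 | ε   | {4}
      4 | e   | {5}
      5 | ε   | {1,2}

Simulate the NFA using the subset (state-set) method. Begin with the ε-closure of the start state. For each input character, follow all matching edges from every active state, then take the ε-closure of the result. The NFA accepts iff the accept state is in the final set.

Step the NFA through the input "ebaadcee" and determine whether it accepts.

Answer: REJECT

Trace:
initial (ε-close {0}): {0,1,2}
'e' @ 1: {3,4}
'b' @ 2: {}  — no active states
rest 'aadcee' ignored (set empty)
after full input: {}  (accept=1 not in)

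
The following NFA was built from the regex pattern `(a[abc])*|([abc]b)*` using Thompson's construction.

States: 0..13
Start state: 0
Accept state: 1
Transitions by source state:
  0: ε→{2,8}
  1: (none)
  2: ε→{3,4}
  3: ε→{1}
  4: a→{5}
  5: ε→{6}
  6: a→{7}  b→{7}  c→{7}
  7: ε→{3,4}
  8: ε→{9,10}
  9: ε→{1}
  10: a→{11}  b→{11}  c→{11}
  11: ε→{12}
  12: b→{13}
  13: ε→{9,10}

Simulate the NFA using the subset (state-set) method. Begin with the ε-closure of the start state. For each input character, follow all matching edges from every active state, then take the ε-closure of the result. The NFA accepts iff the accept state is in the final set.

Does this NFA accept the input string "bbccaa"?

initial (ε-close {0}): {0,1,2,3,4,8,9,10}
'b' @ 1: {11,12}
'b' @ 2: {1,9,10,13}  ✓accept
'c' @ 3: {11,12}
'c' @ 4: {}  — no active states
rest 'aa' ignored (set empty)
after full input: {}  (accept=1 not in)

Answer: REJECT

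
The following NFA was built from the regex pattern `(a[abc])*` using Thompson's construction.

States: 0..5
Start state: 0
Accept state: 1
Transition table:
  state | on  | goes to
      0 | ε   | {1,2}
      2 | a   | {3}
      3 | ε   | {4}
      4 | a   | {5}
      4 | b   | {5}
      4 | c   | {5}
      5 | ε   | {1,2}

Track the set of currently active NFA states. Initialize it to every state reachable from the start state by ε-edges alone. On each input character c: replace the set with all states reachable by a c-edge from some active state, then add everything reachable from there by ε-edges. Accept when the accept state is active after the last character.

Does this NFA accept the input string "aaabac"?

initial (ε-close {0}): {0,1,2}
'a' @ 1: {3,4}
'a' @ 2: {1,2,5}  ✓accept
'a' @ 3: {3,4}
'b' @ 4: {1,2,5}  ✓accept
'a' @ 5: {3,4}
'c' @ 6: {1,2,5}  ✓accept
final: {1,2,5}; accept 1 in set

Answer: ACCEPT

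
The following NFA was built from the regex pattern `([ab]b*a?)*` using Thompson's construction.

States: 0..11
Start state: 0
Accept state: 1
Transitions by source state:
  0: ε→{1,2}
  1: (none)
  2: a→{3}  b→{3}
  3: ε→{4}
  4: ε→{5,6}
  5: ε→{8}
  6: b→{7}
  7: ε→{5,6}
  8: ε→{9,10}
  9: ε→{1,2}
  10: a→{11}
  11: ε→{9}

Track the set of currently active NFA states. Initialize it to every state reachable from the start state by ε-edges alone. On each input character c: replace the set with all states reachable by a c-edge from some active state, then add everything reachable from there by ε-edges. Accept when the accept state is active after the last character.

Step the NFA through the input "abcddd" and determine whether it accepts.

Answer: REJECT

Steps:
start: ε-closure({0}) = {0,1,2}
'a' @ 1: {1,2,3,4,5,6,8,9,10}  ✓accept
'b' @ 2: {1,2,3,4,5,6,7,8,9,10}  ✓accept
'c' @ 3: {}  — state set empty
rest 'ddd' ignored (set empty)
final: {}; accept 1 not in set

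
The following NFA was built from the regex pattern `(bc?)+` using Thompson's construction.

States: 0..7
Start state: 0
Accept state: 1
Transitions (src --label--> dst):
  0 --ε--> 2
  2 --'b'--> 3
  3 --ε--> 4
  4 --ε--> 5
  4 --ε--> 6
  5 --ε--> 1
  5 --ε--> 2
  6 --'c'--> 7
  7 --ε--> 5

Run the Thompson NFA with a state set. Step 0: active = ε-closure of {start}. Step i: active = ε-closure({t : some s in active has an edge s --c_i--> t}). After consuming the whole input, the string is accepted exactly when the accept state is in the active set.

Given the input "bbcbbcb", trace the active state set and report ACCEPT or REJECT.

S₀ = ε-closure({0}) = {0,2}
'b' @ 1: {1,2,3,4,5,6}  (accept∈set)
'b' @ 2: {1,2,3,4,5,6}  (accept∈set)
'c' @ 3: {1,2,5,7}  (accept∈set)
'b' @ 4: {1,2,3,4,5,6}  (accept∈set)
'b' @ 5: {1,2,3,4,5,6}  (accept∈set)
'c' @ 6: {1,2,5,7}  (accept∈set)
'b' @ 7: {1,2,3,4,5,6}  (accept∈set)
final: {1,2,3,4,5,6}; accept 1 in set

Answer: ACCEPT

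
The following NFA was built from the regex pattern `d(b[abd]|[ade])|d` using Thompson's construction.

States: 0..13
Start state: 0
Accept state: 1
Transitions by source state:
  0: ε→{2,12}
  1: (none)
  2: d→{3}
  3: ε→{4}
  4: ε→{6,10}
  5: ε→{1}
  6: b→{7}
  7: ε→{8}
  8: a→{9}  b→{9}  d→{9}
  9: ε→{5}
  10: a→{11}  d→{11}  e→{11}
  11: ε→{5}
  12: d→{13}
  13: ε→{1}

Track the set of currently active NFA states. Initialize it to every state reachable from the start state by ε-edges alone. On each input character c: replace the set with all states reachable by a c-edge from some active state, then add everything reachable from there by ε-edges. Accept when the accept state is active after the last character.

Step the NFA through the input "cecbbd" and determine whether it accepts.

Answer: REJECT

Trace:
S₀ = ε-closure({0}) = {0,2,12}
'c' @ 1: {}  — no active states
rest 'ecbbd' ignored (set empty)
end set {} — state 1 not in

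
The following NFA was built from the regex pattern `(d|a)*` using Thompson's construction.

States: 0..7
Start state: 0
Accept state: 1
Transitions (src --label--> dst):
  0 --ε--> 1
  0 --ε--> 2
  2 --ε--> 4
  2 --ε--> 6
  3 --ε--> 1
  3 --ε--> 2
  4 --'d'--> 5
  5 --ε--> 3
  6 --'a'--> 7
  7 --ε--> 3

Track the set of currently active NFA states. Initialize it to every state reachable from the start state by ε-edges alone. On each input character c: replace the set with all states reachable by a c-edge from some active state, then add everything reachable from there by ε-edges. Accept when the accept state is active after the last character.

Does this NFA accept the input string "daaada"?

initial (ε-close {0}): {0,1,2,4,6}
'd' @ 1: {1,2,3,4,5,6}  ✓accept
'a' @ 2: {1,2,3,4,6,7}  ✓accept
'a' @ 3: {1,2,3,4,6,7}  ✓accept
'a' @ 4: {1,2,3,4,6,7}  ✓accept
'd' @ 5: {1,2,3,4,5,6}  ✓accept
'a' @ 6: {1,2,3,4,6,7}  ✓accept
final: {1,2,3,4,6,7}; accept 1 in set

Answer: ACCEPT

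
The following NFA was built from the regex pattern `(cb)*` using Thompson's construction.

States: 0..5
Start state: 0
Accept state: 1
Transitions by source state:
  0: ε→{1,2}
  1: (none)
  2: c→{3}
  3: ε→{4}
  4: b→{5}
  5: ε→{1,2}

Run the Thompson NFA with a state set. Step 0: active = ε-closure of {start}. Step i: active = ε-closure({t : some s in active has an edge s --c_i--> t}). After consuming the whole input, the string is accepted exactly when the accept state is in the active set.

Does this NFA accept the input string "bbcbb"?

initial (ε-close {0}): {0,1,2}
'b' @ 1: {}  — dead — no transitions
rest 'bcbb' ignored (set empty)
end set {} — state 1 not in

Answer: REJECT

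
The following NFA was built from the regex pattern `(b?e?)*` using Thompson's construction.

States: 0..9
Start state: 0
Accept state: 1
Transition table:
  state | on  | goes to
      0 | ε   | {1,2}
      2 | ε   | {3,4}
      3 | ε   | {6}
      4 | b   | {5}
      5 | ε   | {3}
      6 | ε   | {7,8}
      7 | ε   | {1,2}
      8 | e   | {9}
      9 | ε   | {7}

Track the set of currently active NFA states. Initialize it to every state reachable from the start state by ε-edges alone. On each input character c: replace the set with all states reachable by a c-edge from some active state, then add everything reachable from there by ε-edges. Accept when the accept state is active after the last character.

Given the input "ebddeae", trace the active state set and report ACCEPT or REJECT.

Answer: REJECT

Trace:
initial (ε-close {0}): {0,1,2,3,4,6,7,8}
'e' @ 1: {1,2,3,4,6,7,8,9}  (accept∈set)
'b' @ 2: {1,2,3,4,5,6,7,8}  (accept∈set)
'd' @ 3: {}  — state set empty
rest 'deae' ignored (set empty)
after full input: {}  (accept=1 not in)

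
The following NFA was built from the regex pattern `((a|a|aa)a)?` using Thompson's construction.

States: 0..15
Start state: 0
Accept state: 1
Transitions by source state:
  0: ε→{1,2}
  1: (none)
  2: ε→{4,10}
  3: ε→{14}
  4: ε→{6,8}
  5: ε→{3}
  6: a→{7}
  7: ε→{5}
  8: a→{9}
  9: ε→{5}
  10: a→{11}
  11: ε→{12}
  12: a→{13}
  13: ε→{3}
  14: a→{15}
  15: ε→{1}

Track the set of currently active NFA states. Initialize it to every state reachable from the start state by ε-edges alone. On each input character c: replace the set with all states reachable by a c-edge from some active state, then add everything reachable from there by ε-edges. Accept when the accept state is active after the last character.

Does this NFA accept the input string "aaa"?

start: ε-closure({0}) = {0,1,2,4,6,8,10}
'a' @ 1: {3,5,7,9,11,12,14}
'a' @ 2: {1,3,13,14,15}  ✓accept
'a' @ 3: {1,15}  ✓accept
final: {1,15}; accept 1 in set

Answer: ACCEPT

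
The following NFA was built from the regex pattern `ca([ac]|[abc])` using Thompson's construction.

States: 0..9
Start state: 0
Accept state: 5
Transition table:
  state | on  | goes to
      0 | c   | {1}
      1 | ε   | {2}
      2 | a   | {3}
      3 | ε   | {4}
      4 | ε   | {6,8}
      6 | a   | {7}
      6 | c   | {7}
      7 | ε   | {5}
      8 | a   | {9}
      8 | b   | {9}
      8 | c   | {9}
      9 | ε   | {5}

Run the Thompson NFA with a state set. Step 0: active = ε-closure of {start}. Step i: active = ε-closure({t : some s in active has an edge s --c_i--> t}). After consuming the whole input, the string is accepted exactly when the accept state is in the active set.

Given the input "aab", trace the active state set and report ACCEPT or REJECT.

initial (ε-close {0}): {0}
'a' @ 1: {}  — state set empty
rest 'ab' ignored (set empty)
end set {} — state 5 not in

Answer: REJECT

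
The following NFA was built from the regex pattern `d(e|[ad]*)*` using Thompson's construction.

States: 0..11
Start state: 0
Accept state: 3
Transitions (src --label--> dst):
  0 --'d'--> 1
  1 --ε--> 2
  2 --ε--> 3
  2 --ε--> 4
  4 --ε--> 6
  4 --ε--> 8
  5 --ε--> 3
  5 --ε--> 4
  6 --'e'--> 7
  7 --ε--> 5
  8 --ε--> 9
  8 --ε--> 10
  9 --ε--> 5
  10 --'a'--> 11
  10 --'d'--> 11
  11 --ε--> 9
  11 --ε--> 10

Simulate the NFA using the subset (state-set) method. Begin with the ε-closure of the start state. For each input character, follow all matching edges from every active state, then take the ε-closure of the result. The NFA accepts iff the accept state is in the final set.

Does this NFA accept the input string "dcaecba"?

Answer: REJECT

Steps:
initial (ε-close {0}): {0}
'd' @ 1: {1,2,3,4,5,6,8,9,10}  [accepting]
'c' @ 2: {}  — no active states
rest 'aecba' ignored (set empty)
after full input: {}  (accept=3 not in)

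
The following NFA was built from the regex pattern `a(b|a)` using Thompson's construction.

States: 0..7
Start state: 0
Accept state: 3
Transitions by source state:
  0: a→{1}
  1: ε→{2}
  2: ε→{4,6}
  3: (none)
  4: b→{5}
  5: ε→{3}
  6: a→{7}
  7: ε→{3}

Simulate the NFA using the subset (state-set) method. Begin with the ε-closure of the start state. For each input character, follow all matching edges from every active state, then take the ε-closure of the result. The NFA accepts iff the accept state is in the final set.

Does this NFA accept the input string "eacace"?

initial (ε-close {0}): {0}
'e' @ 1: {}  — state set empty
rest 'acace' ignored (set empty)
after full input: {}  (accept=3 not in)

Answer: REJECT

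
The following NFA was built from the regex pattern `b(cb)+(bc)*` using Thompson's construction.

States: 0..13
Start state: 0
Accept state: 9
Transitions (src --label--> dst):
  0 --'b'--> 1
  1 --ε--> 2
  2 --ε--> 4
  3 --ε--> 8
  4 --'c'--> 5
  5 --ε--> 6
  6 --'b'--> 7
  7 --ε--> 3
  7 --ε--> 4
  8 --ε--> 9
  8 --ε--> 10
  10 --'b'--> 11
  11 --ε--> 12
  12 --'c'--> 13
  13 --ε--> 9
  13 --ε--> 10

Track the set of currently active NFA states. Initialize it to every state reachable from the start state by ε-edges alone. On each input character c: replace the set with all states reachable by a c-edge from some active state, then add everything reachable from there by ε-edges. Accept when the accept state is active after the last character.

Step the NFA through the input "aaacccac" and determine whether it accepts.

S₀ = ε-closure({0}) = {0}
'a' @ 1: {}  — state set empty
rest 'aacccac' ignored (set empty)
final: {}; accept 9 not in set

Answer: REJECT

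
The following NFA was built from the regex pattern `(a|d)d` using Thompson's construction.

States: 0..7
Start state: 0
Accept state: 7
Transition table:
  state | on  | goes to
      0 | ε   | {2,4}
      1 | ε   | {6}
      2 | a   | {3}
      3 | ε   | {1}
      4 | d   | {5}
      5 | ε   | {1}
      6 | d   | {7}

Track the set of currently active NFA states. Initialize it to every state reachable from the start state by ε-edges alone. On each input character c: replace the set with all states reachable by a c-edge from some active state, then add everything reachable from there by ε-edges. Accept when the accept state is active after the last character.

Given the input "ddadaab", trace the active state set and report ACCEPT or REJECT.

S₀ = ε-closure({0}) = {0,2,4}
'd' @ 1: {1,5,6}
'd' @ 2: {7}  (accept∈set)
'a' @ 3: {}  — no active states
rest 'daab' ignored (set empty)
final: {}; accept 7 not in set

Answer: REJECT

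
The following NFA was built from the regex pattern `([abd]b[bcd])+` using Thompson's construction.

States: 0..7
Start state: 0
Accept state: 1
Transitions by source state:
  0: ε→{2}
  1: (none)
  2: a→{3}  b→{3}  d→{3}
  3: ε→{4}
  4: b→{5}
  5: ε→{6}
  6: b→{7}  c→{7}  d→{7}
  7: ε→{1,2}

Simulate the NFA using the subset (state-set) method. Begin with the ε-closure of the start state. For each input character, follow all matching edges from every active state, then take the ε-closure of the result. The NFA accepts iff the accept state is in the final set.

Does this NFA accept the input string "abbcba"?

Answer: REJECT

Steps:
start: ε-closure({0}) = {0,2}
'a' @ 1: {3,4}
'b' @ 2: {5,6}
'b' @ 3: {1,2,7}  ✓accept
'c' @ 4: {}  — dead — no transitions
rest 'ba' ignored (set empty)
after full input: {}  (accept=1 not in)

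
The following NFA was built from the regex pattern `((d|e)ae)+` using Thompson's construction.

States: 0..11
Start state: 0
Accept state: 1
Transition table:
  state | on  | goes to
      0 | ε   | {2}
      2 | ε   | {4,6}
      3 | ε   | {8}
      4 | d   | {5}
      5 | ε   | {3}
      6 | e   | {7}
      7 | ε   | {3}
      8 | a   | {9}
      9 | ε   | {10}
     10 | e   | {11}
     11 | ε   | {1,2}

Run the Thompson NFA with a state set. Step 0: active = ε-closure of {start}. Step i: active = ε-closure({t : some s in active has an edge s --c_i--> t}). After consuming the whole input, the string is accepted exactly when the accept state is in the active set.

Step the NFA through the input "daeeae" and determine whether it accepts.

S₀ = ε-closure({0}) = {0,2,4,6}
'd' @ 1: {3,5,8}
'a' @ 2: {9,10}
'e' @ 3: {1,2,4,6,11}  (accept∈set)
'e' @ 4: {3,7,8}
'a' @ 5: {9,10}
'e' @ 6: {1,2,4,6,11}  (accept∈set)
final: {1,2,4,6,11}; accept 1 in set

Answer: ACCEPT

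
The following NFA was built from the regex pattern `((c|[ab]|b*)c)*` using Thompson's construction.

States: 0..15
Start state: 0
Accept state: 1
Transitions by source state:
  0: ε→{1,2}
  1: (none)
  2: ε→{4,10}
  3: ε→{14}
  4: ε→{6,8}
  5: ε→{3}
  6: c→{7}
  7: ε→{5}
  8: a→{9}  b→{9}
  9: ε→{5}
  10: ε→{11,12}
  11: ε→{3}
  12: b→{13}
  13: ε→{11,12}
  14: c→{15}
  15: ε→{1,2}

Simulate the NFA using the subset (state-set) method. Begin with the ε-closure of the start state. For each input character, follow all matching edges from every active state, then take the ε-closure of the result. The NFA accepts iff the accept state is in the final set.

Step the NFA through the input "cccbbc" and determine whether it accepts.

initial (ε-close {0}): {0,1,2,3,4,6,8,10,11,12,14}
'c' @ 1: {1,2,3,4,5,6,7,8,10,11,12,14,15}  ✓accept
'c' @ 2: {1,2,3,4,5,6,7,8,10,11,12,14,15}  ✓accept
'c' @ 3: {1,2,3,4,5,6,7,8,10,11,12,14,15}  ✓accept
'b' @ 4: {3,5,9,11,12,13,14}
'b' @ 5: {3,11,12,13,14}
'c' @ 6: {1,2,3,4,6,8,10,11,12,14,15}  ✓accept
end set {1,2,3,4,6,8,10,11,12,14,15} — state 1 in

Answer: ACCEPT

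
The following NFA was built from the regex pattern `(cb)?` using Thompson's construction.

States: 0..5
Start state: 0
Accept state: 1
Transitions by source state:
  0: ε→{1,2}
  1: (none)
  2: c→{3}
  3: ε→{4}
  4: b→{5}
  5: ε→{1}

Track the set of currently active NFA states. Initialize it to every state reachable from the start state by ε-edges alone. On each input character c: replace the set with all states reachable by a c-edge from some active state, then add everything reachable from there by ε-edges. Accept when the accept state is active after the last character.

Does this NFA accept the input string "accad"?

S₀ = ε-closure({0}) = {0,1,2}
'a' @ 1: {}  — no active states
rest 'ccad' ignored (set empty)
final: {}; accept 1 not in set

Answer: REJECT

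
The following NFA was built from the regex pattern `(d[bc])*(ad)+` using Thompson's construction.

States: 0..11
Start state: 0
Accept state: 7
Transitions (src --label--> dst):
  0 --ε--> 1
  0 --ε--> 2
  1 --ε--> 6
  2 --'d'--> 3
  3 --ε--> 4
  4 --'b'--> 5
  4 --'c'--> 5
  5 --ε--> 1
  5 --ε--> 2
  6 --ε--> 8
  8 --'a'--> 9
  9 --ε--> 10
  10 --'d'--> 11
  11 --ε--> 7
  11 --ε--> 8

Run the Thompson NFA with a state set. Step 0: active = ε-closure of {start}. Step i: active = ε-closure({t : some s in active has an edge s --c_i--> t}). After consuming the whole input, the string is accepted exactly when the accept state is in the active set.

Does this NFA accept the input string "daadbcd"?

Answer: REJECT

Trace:
start: ε-closure({0}) = {0,1,2,6,8}
'd' @ 1: {3,4}
'a' @ 2: {}  — dead — no transitions
rest 'adbcd' ignored (set empty)
final: {}; accept 7 not in set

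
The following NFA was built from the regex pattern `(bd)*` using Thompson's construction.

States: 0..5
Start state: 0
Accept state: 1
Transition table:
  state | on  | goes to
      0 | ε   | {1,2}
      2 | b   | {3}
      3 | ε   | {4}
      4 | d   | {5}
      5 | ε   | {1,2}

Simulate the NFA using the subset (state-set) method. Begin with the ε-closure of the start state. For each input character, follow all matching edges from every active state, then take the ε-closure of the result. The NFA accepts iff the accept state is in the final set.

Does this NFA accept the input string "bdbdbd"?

S₀ = ε-closure({0}) = {0,1,2}
'b' @ 1: {3,4}
'd' @ 2: {1,2,5}  (accept∈set)
'b' @ 3: {3,4}
'd' @ 4: {1,2,5}  (accept∈set)
'b' @ 5: {3,4}
'd' @ 6: {1,2,5}  (accept∈set)
after full input: {1,2,5}  (accept=1 in)

Answer: ACCEPT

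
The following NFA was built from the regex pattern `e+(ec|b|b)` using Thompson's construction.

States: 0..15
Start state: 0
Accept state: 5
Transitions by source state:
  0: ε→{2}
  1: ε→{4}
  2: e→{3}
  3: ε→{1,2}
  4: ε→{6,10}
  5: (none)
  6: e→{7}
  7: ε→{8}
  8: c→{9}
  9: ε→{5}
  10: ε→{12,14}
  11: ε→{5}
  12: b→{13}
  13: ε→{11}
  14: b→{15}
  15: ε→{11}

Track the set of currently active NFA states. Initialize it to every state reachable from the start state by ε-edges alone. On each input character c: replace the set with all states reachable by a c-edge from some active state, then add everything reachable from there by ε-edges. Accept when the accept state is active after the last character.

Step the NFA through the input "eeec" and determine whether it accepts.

start: ε-closure({0}) = {0,2}
'e' @ 1: {1,2,3,4,6,10,12,14}
'e' @ 2: {1,2,3,4,6,7,8,10,12,14}
'e' @ 3: {1,2,3,4,6,7,8,10,12,14}
'c' @ 4: {5,9}  [accepting]
after full input: {5,9}  (accept=5 in)

Answer: ACCEPT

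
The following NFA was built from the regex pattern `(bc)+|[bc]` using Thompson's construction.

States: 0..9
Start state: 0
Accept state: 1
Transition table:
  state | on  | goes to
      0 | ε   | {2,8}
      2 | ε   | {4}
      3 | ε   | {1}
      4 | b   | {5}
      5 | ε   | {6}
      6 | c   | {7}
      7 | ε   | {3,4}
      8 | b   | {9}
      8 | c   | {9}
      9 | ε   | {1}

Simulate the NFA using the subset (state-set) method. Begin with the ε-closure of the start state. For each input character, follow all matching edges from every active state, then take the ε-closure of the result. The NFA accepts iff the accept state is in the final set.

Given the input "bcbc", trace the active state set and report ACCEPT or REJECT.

S₀ = ε-closure({0}) = {0,2,4,8}
'b' @ 1: {1,5,6,9}  (accept∈set)
'c' @ 2: {1,3,4,7}  (accept∈set)
'b' @ 3: {5,6}
'c' @ 4: {1,3,4,7}  (accept∈set)
after full input: {1,3,4,7}  (accept=1 in)

Answer: ACCEPT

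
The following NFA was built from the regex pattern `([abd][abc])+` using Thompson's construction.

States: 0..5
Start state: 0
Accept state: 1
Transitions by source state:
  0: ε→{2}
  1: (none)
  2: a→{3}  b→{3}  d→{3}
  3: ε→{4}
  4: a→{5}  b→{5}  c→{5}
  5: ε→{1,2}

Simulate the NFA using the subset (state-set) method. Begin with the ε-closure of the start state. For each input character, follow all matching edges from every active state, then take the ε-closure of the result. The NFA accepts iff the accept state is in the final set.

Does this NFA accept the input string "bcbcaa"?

S₀ = ε-closure({0}) = {0,2}
'b' @ 1: {3,4}
'c' @ 2: {1,2,5}  [accepting]
'b' @ 3: {3,4}
'c' @ 4: {1,2,5}  [accepting]
'a' @ 5: {3,4}
'a' @ 6: {1,2,5}  [accepting]
after full input: {1,2,5}  (accept=1 in)

Answer: ACCEPT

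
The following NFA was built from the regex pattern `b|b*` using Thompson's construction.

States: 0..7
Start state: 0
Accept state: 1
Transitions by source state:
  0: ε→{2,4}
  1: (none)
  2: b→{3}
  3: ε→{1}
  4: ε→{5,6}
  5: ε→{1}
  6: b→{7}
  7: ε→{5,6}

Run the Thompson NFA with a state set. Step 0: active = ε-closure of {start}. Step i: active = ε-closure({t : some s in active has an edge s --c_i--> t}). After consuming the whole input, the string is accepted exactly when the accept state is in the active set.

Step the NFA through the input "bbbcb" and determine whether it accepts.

S₀ = ε-closure({0}) = {0,1,2,4,5,6}
'b' @ 1: {1,3,5,6,7}  (accept∈set)
'b' @ 2: {1,5,6,7}  (accept∈set)
'b' @ 3: {1,5,6,7}  (accept∈set)
'c' @ 4: {}  — no active states
rest 'b' ignored (set empty)
end set {} — state 1 not in

Answer: REJECT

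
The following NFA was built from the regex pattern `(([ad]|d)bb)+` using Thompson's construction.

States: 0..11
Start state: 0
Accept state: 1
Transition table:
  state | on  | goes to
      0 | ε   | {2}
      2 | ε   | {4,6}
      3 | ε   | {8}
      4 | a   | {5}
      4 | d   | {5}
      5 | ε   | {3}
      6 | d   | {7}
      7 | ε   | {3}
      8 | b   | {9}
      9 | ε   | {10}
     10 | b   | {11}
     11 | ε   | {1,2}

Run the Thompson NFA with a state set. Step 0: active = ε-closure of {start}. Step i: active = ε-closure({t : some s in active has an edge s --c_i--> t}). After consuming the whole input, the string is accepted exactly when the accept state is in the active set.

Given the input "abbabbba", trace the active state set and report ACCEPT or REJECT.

start: ε-closure({0}) = {0,2,4,6}
'a' @ 1: {3,5,8}
'b' @ 2: {9,10}
'b' @ 3: {1,2,4,6,11}  [accepting]
'a' @ 4: {3,5,8}
'b' @ 5: {9,10}
'b' @ 6: {1,2,4,6,11}  [accepting]
'b' @ 7: {}  — dead — no transitions
rest 'a' ignored (set empty)
final: {}; accept 1 not in set

Answer: REJECT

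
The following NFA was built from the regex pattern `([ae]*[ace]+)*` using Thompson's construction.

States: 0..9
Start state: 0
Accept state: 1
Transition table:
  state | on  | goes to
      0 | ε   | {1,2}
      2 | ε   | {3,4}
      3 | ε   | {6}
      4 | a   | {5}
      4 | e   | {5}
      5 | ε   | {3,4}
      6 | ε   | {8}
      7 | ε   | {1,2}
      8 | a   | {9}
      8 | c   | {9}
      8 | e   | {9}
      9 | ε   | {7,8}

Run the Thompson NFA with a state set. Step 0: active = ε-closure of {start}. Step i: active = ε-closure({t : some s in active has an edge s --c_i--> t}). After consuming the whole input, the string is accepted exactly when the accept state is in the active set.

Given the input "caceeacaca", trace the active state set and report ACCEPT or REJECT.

S₀ = ε-closure({0}) = {0,1,2,3,4,6,8}
'c' @ 1: {1,2,3,4,6,7,8,9}  [accepting]
'a' @ 2: {1,2,3,4,5,6,7,8,9}  [accepting]
'c' @ 3: {1,2,3,4,6,7,8,9}  [accepting]
'e' @ 4: {1,2,3,4,5,6,7,8,9}  [accepting]
'e' @ 5: {1,2,3,4,5,6,7,8,9}  [accepting]
'a' @ 6: {1,2,3,4,5,6,7,8,9}  [accepting]
'c' @ 7: {1,2,3,4,6,7,8,9}  [accepting]
'a' @ 8: {1,2,3,4,5,6,7,8,9}  [accepting]
'c' @ 9: {1,2,3,4,6,7,8,9}  [accepting]
'a' @ 10: {1,2,3,4,5,6,7,8,9}  [accepting]
final: {1,2,3,4,5,6,7,8,9}; accept 1 in set

Answer: ACCEPT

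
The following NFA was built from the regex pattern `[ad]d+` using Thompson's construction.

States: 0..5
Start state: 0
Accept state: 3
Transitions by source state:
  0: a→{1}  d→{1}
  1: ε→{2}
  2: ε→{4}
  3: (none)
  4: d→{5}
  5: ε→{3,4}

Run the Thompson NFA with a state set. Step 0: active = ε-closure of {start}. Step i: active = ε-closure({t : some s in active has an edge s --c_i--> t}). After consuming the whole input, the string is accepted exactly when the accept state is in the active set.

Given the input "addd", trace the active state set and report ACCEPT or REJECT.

S₀ = ε-closure({0}) = {0}
'a' @ 1: {1,2,4}
'd' @ 2: {3,4,5}  [accepting]
'd' @ 3: {3,4,5}  [accepting]
'd' @ 4: {3,4,5}  [accepting]
end set {3,4,5} — state 3 in

Answer: ACCEPT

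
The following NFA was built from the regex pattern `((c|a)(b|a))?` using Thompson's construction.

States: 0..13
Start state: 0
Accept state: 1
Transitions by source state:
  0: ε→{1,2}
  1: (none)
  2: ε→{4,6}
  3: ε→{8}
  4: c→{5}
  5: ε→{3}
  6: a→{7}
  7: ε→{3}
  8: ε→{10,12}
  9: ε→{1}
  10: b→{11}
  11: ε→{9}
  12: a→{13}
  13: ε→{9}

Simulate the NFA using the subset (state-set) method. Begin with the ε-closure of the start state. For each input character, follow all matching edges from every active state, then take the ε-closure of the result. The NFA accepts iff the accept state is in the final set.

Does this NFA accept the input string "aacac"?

initial (ε-close {0}): {0,1,2,4,6}
'a' @ 1: {3,7,8,10,12}
'a' @ 2: {1,9,13}  (accept∈set)
'c' @ 3: {}  — no active states
rest 'ac' ignored (set empty)
final: {}; accept 1 not in set

Answer: REJECT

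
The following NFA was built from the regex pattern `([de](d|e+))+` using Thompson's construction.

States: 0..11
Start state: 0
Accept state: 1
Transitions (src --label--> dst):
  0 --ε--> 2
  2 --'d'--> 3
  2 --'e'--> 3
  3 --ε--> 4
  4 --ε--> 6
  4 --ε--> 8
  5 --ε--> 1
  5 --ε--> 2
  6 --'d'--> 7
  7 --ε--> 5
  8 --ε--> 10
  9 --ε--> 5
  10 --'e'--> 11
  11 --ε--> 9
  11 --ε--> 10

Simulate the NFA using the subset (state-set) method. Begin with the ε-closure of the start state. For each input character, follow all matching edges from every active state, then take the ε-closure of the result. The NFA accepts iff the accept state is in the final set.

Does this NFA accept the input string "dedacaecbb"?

initial (ε-close {0}): {0,2}
'd' @ 1: {3,4,6,8,10}
'e' @ 2: {1,2,5,9,10,11}  ✓accept
'd' @ 3: {3,4,6,8,10}
'a' @ 4: {}  — no active states
rest 'caecbb' ignored (set empty)
final: {}; accept 1 not in set

Answer: REJECT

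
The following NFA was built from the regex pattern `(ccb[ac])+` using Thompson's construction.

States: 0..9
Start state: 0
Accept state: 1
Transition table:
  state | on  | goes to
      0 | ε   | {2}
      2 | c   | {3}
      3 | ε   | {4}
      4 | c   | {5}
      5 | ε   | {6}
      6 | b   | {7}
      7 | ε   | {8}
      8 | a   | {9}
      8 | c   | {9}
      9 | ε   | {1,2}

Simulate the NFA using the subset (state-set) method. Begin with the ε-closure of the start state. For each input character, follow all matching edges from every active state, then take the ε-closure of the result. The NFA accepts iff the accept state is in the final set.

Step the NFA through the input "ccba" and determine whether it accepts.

S₀ = ε-closure({0}) = {0,2}
'c' @ 1: {3,4}
'c' @ 2: {5,6}
'b' @ 3: {7,8}
'a' @ 4: {1,2,9}  ✓accept
end set {1,2,9} — state 1 in

Answer: ACCEPT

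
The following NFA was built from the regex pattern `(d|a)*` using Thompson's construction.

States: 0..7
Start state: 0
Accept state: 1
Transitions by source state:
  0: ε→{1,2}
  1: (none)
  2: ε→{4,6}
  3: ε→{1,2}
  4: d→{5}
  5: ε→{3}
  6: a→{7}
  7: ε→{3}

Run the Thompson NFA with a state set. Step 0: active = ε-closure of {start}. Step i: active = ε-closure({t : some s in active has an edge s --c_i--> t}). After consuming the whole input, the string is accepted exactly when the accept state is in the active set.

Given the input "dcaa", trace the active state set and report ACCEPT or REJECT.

Answer: REJECT

Trace:
initial (ε-close {0}): {0,1,2,4,6}
'd' @ 1: {1,2,3,4,5,6}  [accepting]
'c' @ 2: {}  — state set empty
rest 'aa' ignored (set empty)
final: {}; accept 1 not in set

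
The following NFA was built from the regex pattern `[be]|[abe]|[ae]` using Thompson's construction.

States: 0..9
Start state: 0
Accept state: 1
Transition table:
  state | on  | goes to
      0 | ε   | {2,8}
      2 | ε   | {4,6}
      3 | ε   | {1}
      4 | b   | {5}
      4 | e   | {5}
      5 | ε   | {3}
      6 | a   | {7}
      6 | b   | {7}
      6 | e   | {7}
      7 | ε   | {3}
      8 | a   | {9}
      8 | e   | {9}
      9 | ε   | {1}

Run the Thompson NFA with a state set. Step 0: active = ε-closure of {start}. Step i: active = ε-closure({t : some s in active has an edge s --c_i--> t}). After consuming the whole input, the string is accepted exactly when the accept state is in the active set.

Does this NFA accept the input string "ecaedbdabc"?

Answer: REJECT

Steps:
S₀ = ε-closure({0}) = {0,2,4,6,8}
'e' @ 1: {1,3,5,7,9}  (accept∈set)
'c' @ 2: {}  — state set empty
rest 'aedbdabc' ignored (set empty)
after full input: {}  (accept=1 not in)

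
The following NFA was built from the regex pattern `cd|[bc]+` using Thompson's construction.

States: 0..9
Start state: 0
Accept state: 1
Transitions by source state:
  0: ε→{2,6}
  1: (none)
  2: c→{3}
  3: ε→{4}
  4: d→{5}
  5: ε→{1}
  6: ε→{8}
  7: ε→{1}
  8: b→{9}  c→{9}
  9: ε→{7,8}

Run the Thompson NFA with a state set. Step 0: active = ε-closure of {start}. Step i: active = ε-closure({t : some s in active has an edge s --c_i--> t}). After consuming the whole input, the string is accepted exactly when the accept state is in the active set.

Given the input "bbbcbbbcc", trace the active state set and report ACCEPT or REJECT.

Answer: ACCEPT

Trace:
start: ε-closure({0}) = {0,2,6,8}
'b' @ 1: {1,7,8,9}  [accepting]
'b' @ 2: {1,7,8,9}  [accepting]
'b' @ 3: {1,7,8,9}  [accepting]
'c' @ 4: {1,7,8,9}  [accepting]
'b' @ 5: {1,7,8,9}  [accepting]
'b' @ 6: {1,7,8,9}  [accepting]
'b' @ 7: {1,7,8,9}  [accepting]
'c' @ 8: {1,7,8,9}  [accepting]
'c' @ 9: {1,7,8,9}  [accepting]
end set {1,7,8,9} — state 1 in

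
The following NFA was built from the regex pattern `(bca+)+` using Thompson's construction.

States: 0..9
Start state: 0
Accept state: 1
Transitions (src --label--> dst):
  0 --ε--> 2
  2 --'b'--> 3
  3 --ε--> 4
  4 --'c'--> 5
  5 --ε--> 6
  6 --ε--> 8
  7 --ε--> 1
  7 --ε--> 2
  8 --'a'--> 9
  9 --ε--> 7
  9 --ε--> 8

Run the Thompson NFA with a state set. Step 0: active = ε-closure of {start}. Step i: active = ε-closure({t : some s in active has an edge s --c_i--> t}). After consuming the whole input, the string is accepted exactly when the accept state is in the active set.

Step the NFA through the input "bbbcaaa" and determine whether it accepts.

S₀ = ε-closure({0}) = {0,2}
'b' @ 1: {3,4}
'b' @ 2: {}  — no active states
rest 'bcaaa' ignored (set empty)
end set {} — state 1 not in

Answer: REJECT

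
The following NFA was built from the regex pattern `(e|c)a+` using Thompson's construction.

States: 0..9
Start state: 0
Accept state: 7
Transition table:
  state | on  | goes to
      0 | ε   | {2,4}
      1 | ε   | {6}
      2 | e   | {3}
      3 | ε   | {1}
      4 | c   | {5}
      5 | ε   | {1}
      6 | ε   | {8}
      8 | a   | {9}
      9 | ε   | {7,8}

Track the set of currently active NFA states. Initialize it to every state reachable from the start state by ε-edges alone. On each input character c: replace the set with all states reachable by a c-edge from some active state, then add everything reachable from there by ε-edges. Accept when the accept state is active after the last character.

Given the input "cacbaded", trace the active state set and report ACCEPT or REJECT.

Answer: REJECT

Trace:
S₀ = ε-closure({0}) = {0,2,4}
'c' @ 1: {1,5,6,8}
'a' @ 2: {7,8,9}  (accept∈set)
'c' @ 3: {}  — state set empty
rest 'baded' ignored (set empty)
after full input: {}  (accept=7 not in)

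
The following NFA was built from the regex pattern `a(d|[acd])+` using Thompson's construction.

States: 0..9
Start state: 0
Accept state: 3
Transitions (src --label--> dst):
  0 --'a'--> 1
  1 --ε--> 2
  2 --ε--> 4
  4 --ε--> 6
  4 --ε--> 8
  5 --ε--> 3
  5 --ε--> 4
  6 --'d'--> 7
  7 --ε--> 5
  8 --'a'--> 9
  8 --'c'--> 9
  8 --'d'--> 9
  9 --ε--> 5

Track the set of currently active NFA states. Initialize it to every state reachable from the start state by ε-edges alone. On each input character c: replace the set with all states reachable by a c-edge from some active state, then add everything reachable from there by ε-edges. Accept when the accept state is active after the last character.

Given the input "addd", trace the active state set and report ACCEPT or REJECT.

S₀ = ε-closure({0}) = {0}
'a' @ 1: {1,2,4,6,8}
'd' @ 2: {3,4,5,6,7,8,9}  ✓accept
'd' @ 3: {3,4,5,6,7,8,9}  ✓accept
'd' @ 4: {3,4,5,6,7,8,9}  ✓accept
after full input: {3,4,5,6,7,8,9}  (accept=3 in)

Answer: ACCEPT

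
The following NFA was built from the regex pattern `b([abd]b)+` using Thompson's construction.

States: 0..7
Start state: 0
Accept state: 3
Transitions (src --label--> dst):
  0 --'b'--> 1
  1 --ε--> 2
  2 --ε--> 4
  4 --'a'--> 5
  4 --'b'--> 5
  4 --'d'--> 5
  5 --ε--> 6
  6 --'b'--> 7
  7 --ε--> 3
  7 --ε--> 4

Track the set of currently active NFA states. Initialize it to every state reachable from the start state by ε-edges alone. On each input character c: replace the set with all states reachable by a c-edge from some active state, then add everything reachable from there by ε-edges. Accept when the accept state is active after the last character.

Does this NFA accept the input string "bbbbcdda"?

initial (ε-close {0}): {0}
'b' @ 1: {1,2,4}
'b' @ 2: {5,6}
'b' @ 3: {3,4,7}  ✓accept
'b' @ 4: {5,6}
'c' @ 5: {}  — dead — no transitions
rest 'dda' ignored (set empty)
end set {} — state 3 not in

Answer: REJECT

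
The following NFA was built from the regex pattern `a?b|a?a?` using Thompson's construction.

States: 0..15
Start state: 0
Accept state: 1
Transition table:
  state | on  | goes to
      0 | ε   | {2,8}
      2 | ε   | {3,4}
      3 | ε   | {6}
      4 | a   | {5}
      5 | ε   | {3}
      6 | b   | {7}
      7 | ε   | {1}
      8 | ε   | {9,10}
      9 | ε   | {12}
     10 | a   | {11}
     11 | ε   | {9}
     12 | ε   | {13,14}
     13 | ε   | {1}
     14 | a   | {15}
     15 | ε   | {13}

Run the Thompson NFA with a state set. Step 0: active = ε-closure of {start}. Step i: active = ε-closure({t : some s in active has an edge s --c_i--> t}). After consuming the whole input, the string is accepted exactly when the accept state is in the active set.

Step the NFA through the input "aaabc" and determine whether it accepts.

initial (ε-close {0}): {0,1,2,3,4,6,8,9,10,12,13,14}
'a' @ 1: {1,3,5,6,9,11,12,13,14,15}  [accepting]
'a' @ 2: {1,13,15}  [accepting]
'a' @ 3: {}  — no active states
rest 'bc' ignored (set empty)
end set {} — state 1 not in

Answer: REJECT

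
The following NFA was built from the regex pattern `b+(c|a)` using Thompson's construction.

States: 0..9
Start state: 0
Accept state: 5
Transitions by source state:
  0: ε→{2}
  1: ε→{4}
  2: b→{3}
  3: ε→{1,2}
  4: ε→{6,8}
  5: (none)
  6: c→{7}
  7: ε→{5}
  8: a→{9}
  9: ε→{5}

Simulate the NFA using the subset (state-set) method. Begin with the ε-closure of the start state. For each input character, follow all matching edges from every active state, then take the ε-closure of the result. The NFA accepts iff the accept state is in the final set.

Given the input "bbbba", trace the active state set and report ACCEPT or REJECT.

start: ε-closure({0}) = {0,2}
'b' @ 1: {1,2,3,4,6,8}
'b' @ 2: {1,2,3,4,6,8}
'b' @ 3: {1,2,3,4,6,8}
'b' @ 4: {1,2,3,4,6,8}
'a' @ 5: {5,9}  [accepting]
final: {5,9}; accept 5 in set

Answer: ACCEPT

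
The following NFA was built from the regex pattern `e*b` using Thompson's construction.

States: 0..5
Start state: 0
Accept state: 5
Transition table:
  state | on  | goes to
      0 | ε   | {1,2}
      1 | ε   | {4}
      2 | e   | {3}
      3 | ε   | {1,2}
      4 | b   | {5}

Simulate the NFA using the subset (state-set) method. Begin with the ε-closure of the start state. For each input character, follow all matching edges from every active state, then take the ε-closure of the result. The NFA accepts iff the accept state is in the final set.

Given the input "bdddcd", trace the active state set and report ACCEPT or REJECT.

initial (ε-close {0}): {0,1,2,4}
'b' @ 1: {5}  [accepting]
'd' @ 2: {}  — no active states
rest 'ddcd' ignored (set empty)
final: {}; accept 5 not in set

Answer: REJECT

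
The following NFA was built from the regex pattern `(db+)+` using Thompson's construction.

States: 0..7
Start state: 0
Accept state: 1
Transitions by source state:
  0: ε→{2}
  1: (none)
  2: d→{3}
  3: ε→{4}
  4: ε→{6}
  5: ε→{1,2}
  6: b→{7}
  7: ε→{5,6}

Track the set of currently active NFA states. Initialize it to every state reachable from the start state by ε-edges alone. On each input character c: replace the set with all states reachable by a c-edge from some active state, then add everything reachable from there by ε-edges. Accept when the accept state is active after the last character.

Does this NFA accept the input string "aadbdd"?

Answer: REJECT

Steps:
S₀ = ε-closure({0}) = {0,2}
'a' @ 1: {}  — no active states
rest 'adbdd' ignored (set empty)
after full input: {}  (accept=1 not in)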